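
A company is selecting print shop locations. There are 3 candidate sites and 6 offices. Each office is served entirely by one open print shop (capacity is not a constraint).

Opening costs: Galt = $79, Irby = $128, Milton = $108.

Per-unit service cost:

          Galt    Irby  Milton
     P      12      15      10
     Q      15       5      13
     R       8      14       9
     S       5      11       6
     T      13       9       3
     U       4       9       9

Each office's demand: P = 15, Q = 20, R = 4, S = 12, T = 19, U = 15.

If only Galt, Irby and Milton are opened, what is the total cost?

Each office is assigned to its cheapest site among the open ones.
{Galt, Irby, Milton}: P→Milton 10·15=150, Q→Irby 5·20=100, R→Galt 8·4=32, S→Galt 5·12=60, T→Milton 3·19=57, U→Galt 4·15=60. Service 459; fixed 315; total 774.

Total cost: 774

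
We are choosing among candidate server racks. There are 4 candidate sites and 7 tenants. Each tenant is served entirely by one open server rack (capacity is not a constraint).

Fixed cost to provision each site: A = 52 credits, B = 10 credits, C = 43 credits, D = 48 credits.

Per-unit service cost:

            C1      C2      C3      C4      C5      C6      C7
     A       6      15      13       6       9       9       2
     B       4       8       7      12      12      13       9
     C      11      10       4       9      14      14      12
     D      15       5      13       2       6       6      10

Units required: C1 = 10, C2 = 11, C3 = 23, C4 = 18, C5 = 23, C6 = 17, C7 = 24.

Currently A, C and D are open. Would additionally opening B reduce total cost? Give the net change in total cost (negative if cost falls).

Yes — net change −10 (cost falls by 10).

Current service cost with {A, C, D}: 531.
Adding B: each tenant re-picks its cheapest; new service cost 511, saving 20.
Extra fixed cost: 10. Net change = 10 − 20 = -10.
(Totals: 674 → 664.)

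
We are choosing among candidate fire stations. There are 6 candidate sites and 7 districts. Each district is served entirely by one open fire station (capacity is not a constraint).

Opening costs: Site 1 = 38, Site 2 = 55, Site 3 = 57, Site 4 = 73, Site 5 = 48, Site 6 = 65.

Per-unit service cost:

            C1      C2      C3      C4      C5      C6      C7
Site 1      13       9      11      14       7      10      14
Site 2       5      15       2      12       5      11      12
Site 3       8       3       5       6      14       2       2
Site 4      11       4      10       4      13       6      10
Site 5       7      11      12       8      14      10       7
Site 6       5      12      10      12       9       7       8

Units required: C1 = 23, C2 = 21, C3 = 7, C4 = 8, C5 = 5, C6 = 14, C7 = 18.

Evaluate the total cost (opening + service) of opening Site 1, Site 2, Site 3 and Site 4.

Total cost: 536

Each district is assigned to its cheapest site among the open ones.
{Site 1, Site 2, Site 3, Site 4}: C1→Site 2 5·23=115, C2→Site 3 3·21=63, C3→Site 2 2·7=14, C4→Site 4 4·8=32, C5→Site 2 5·5=25, C6→Site 3 2·14=28, C7→Site 3 2·18=36. Service 313; fixed 223; total 536.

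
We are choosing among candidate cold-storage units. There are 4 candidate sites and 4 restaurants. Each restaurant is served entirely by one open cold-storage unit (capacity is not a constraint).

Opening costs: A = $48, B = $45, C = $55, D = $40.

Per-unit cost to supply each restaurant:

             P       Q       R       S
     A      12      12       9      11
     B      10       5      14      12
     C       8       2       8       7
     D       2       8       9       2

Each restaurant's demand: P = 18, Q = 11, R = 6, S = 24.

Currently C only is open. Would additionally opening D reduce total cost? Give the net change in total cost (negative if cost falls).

Yes — net change −188 (cost falls by 188).

Current service cost with {C}: 382.
Adding D: each restaurant re-picks its cheapest; new service cost 154, saving 228.
Extra fixed cost: 40. Net change = 40 − 228 = -188.
(Totals: 437 → 249.)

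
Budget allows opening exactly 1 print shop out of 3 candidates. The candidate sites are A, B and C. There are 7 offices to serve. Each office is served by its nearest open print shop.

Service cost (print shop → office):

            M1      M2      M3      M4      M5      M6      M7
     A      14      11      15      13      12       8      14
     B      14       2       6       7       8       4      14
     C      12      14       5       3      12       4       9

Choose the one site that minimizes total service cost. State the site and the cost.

With exactly 1 open, each office uses its cheapest among the chosen.
{B}: M1→B 14, M2→B 2, M3→B 6, M4→B 7, M5→B 8, M6→B 4, M7→B 14. Service cost 55.
{C}: service cost 59
{A}: service cost 87
Among all 3 size-1 choices, {B} is lowest.

Choose B only; total service cost 55.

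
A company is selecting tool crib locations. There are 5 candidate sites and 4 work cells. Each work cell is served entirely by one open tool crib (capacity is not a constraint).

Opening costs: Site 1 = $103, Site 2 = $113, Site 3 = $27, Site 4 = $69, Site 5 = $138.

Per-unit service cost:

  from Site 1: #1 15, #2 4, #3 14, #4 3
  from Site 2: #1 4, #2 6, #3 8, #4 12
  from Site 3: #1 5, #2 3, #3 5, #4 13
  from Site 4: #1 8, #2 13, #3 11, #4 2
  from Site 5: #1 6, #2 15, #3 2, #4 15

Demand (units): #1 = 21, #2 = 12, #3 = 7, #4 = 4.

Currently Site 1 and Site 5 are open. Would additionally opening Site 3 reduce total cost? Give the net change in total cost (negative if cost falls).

Yes — net change −6 (cost falls by 6).

Current service cost with {Site 1, Site 5}: 200.
Adding Site 3: each work cell re-picks its cheapest; new service cost 167, saving 33.
Extra fixed cost: 27. Net change = 27 − 33 = -6.
(Totals: 441 → 435.)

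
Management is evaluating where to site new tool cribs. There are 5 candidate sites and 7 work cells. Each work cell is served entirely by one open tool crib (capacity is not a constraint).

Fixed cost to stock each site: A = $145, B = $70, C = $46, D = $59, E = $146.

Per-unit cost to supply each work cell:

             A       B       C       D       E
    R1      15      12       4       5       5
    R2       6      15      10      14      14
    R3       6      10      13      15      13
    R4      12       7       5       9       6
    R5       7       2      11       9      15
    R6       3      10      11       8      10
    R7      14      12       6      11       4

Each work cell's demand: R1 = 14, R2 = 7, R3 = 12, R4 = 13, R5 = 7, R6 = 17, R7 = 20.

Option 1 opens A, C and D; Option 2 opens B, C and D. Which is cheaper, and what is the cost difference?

Option 1 is cheaper by 51.

Option 1: {A, C, D}: R1→C 4·14=56, R2→A 6·7=42, R3→A 6·12=72, R4→C 5·13=65, R5→A 7·7=49, R6→A 3·17=51, R7→C 6·20=120. Service 455; fixed 250; total 705.
Option 2: {B, C, D}: R1→C 4·14=56, R2→C 10·7=70, R3→B 10·12=120, R4→C 5·13=65, R5→B 2·7=14, R6→D 8·17=136, R7→C 6·20=120. Service 581; fixed 175; total 756.
Difference: |705 − 756| = 51.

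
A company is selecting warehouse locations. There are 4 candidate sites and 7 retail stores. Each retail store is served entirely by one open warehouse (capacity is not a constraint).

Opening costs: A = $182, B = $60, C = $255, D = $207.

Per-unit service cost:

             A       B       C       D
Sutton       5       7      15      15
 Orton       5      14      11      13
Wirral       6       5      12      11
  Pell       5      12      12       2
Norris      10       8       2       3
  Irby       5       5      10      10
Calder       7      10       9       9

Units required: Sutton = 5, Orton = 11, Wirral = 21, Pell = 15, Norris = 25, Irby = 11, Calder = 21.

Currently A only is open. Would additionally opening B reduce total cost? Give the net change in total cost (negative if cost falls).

Current service cost with {A}: 733.
Adding B: each retail store re-picks its cheapest; new service cost 662, saving 71.
Extra fixed cost: 60. Net change = 60 − 71 = -11.
(Totals: 915 → 904.)

Yes — net change −11 (cost falls by 11).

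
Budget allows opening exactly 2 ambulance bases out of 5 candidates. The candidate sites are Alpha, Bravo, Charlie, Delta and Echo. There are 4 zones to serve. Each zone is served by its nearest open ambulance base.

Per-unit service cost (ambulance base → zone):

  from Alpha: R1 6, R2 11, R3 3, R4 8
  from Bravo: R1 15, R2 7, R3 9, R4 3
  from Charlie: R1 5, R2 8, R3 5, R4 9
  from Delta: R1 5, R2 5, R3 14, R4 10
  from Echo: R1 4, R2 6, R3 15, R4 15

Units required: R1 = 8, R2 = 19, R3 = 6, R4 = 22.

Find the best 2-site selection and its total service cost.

With exactly 2 open, each zone uses its cheapest among the chosen.
{Bravo, Delta}: R1→Delta 5·8=40, R2→Delta 5·19=95, R3→Bravo 9·6=54, R4→Bravo 3·22=66. Service cost 255.
{Alpha, Bravo}: service cost 265
{Bravo, Echo}: service cost 266
Among all 10 size-2 choices, {Bravo, Delta} is lowest.

Choose Bravo and Delta; total service cost 255.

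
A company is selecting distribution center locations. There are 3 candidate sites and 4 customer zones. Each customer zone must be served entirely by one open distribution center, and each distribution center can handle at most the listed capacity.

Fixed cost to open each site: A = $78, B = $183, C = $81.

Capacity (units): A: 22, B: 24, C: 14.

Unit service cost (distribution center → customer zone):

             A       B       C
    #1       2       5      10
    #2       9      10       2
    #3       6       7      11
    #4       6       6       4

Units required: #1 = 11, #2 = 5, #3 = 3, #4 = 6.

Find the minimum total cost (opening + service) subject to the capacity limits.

Open {A, C}: #1→A 2·11=22, #2→C 2·5=10, #3→A 6·3=18, #4→C 4·6=24.
Loads: A carries 14/22, C carries 11/14. Service 74; fixed 159; total 233.
Next best feasible plan costs 245.

Minimum total cost: 233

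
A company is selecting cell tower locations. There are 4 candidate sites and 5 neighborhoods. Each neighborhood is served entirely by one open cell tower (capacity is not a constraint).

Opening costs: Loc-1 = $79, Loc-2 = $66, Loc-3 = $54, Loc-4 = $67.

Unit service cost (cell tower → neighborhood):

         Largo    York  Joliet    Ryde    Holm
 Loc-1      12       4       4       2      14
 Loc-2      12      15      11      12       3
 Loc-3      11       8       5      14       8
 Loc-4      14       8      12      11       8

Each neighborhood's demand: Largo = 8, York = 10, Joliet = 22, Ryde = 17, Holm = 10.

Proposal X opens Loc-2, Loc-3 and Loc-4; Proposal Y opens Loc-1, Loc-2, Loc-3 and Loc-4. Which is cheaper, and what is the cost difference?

Proposal X: {Loc-2, Loc-3, Loc-4}: Largo→Loc-3 11·8=88, York→Loc-3 8·10=80, Joliet→Loc-3 5·22=110, Ryde→Loc-4 11·17=187, Holm→Loc-2 3·10=30. Service 495; fixed 187; total 682.
Proposal Y: {Loc-1, Loc-2, Loc-3, Loc-4}: Largo→Loc-3 11·8=88, York→Loc-1 4·10=40, Joliet→Loc-1 4·22=88, Ryde→Loc-1 2·17=34, Holm→Loc-2 3·10=30. Service 280; fixed 266; total 546.
Difference: |682 − 546| = 136.

Proposal Y is cheaper by 136.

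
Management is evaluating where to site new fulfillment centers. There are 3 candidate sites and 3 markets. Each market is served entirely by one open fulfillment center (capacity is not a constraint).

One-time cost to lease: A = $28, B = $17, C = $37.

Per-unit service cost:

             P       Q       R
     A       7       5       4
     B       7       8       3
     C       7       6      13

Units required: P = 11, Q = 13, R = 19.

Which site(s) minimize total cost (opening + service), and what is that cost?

Open A and B; minimum total cost 244.

For any fixed open set, each market goes to its cheapest open site; total = fixed + service.
{A, B}: P→A 7·11=77, Q→A 5·13=65, R→B 3·19=57. Service 199; fixed 45; total 244.
{A}: P→A 7·11=77, Q→A 5·13=65, R→A 4·19=76. Service 218; fixed 28; total 246.
{B}: P→B 7·11=77, Q→B 8·13=104, R→B 3·19=57. Service 238; fixed 17; total 255.
{A, B, C}: service 199 + fixed 82 = 281
No other subset beats 244.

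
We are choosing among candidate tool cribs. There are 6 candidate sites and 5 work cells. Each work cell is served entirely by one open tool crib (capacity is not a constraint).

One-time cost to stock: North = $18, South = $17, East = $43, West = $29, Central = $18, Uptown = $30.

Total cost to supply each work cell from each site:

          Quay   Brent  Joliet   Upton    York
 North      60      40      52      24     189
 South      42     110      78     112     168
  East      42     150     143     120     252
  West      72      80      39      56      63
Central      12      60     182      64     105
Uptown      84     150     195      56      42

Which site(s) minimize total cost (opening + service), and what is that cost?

For any fixed open set, each work cell goes to its cheapest open site; total = fixed + service.
{North, Central, Uptown}: Quay→Central 12, Brent→North 40, Joliet→North 52, Upton→North 24, York→Uptown 42. Service 170; fixed 66; total 236.
{North, West, Central}: service 178 + fixed 65 = 243
{North, West, Central, Uptown}: service 157 + fixed 95 = 252
{North, South, East, West, Central, Uptown}: Quay→Central 12, Brent→North 40, Joliet→West 39, Upton→North 24, York→Uptown 42. Service 157; fixed 155; total 312.
No other subset beats 236.

Open North, Central and Uptown; minimum total cost 236.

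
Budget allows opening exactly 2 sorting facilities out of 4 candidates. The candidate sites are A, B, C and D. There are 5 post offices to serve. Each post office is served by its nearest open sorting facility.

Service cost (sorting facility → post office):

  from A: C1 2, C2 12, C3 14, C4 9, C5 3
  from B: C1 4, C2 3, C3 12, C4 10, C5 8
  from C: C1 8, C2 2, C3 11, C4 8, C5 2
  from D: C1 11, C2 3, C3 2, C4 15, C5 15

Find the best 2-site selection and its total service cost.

With exactly 2 open, each post office uses its cheapest among the chosen.
{A, D}: C1→A 2, C2→D 3, C3→D 2, C4→A 9, C5→A 3. Service cost 19.
{C, D}: service cost 22
{A, C}: service cost 25
Among all 6 size-2 choices, {A, D} is lowest.

Choose A and D; total service cost 19.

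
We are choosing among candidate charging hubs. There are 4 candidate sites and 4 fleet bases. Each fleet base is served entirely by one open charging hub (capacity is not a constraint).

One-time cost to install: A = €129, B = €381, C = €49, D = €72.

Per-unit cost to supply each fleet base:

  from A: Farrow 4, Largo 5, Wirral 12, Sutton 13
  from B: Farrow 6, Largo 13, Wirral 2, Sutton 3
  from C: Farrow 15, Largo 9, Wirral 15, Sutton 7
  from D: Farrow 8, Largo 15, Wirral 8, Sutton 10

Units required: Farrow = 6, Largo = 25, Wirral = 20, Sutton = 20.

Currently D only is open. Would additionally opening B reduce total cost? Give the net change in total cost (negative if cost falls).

No — net change +59 (cost rises by 59).

Current service cost with {D}: 783.
Adding B: each fleet base re-picks its cheapest; new service cost 461, saving 322.
Extra fixed cost: 381. Net change = 381 − 322 = 59.
(Totals: 855 → 914.)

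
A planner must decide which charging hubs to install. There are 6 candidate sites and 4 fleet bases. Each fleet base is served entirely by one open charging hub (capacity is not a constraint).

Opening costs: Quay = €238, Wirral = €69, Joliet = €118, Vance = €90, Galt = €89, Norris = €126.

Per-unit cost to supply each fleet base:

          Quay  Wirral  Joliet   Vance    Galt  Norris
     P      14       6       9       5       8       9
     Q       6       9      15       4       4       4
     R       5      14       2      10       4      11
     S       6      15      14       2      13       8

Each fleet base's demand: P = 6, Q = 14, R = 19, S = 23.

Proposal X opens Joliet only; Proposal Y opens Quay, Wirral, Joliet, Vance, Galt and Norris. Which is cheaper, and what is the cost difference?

Proposal X is cheaper by 158.

Proposal X: {Joliet}: P→Joliet 9·6=54, Q→Joliet 15·14=210, R→Joliet 2·19=38, S→Joliet 14·23=322. Service 624; fixed 118; total 742.
Proposal Y: {Quay, Wirral, Joliet, Vance, Galt, Norris}: P→Vance 5·6=30, Q→Vance 4·14=56, R→Joliet 2·19=38, S→Vance 2·23=46. Service 170; fixed 730; total 900.
Difference: |742 − 900| = 158.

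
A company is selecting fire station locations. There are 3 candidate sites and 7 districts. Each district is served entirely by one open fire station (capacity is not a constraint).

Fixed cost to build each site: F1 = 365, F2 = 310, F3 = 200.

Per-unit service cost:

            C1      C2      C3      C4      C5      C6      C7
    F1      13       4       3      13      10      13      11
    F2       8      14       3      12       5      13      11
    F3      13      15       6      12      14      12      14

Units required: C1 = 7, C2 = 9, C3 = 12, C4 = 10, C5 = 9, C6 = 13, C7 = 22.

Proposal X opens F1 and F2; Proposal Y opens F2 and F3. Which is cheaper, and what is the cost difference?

Proposal Y is cheaper by 88.

Proposal X: {F1, F2}: C1→F2 8·7=56, C2→F1 4·9=36, C3→F1 3·12=36, C4→F2 12·10=120, C5→F2 5·9=45, C6→F1 13·13=169, C7→F1 11·22=242. Service 704; fixed 675; total 1379.
Proposal Y: {F2, F3}: C1→F2 8·7=56, C2→F2 14·9=126, C3→F2 3·12=36, C4→F2 12·10=120, C5→F2 5·9=45, C6→F3 12·13=156, C7→F2 11·22=242. Service 781; fixed 510; total 1291.
Difference: |1379 − 1291| = 88.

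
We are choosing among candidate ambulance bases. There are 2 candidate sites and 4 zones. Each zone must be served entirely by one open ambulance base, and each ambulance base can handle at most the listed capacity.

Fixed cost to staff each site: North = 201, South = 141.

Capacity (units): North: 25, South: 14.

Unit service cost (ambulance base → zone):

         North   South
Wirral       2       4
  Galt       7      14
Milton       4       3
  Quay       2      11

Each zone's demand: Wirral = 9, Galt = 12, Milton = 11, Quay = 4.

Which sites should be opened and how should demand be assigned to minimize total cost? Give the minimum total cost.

Minimum total cost: 485

Open {North, South}: Wirral→North 2·9=18, Galt→North 7·12=84, Milton→South 3·11=33, Quay→North 2·4=8.
Loads: North carries 25/25, South carries 11/14. Service 143; fixed 342; total 485.
Next best feasible plan costs 550.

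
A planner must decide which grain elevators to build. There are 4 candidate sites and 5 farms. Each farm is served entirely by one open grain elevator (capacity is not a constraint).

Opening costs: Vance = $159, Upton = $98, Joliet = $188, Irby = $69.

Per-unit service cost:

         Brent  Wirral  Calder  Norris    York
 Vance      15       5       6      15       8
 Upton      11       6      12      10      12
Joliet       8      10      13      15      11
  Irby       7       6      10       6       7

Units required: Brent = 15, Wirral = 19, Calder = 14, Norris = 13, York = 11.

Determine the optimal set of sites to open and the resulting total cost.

For any fixed open set, each farm goes to its cheapest open site; total = fixed + service.
{Irby}: Brent→Irby 7·15=105, Wirral→Irby 6·19=114, Calder→Irby 10·14=140, Norris→Irby 6·13=78, York→Irby 7·11=77. Service 514; fixed 69; total 583.
{Vance, Irby}: Brent→Irby 7·15=105, Wirral→Vance 5·19=95, Calder→Vance 6·14=84, Norris→Irby 6·13=78, York→Irby 7·11=77. Service 439; fixed 228; total 667.
{Upton, Irby}: Brent→Irby 7·15=105, Wirral→Upton 6·19=114, Calder→Irby 10·14=140, Norris→Irby 6·13=78, York→Irby 7·11=77. Service 514; fixed 167; total 681.
{Vance, Upton, Joliet, Irby}: Brent→Irby 7·15=105, Wirral→Vance 5·19=95, Calder→Vance 6·14=84, Norris→Irby 6·13=78, York→Irby 7·11=77. Service 439; fixed 514; total 953.
(All 15 nonempty subsets were checked; Irby only is lowest.)

Open Irby only; minimum total cost 583.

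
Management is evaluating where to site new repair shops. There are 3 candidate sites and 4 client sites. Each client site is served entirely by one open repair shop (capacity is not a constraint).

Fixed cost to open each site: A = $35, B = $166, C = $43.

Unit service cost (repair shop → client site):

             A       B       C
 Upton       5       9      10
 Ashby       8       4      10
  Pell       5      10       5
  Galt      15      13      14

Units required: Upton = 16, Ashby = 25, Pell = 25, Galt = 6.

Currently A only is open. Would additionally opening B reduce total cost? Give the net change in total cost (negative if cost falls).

Current service cost with {A}: 495.
Adding B: each client site re-picks its cheapest; new service cost 383, saving 112.
Extra fixed cost: 166. Net change = 166 − 112 = 54.
(Totals: 530 → 584.)

No — net change +54 (cost rises by 54).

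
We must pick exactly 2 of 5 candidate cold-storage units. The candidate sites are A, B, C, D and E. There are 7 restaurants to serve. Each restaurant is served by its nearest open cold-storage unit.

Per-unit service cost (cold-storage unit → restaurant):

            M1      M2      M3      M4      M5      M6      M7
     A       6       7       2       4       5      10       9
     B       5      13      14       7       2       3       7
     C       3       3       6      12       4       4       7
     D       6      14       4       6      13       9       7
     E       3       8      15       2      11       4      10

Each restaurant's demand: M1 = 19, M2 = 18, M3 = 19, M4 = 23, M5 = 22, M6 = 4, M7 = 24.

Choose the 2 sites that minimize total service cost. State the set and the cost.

With exactly 2 open, each restaurant uses its cheapest among the chosen.
{A, C}: M1→C 3·19=57, M2→C 3·18=54, M3→A 2·19=38, M4→A 4·23=92, M5→C 4·22=88, M6→C 4·4=16, M7→C 7·24=168. Service cost 513.
{C, E}: service cost 543
{A, B}: service cost 575
Among all 10 size-2 choices, {A, C} is lowest.

Choose A and C; total service cost 513.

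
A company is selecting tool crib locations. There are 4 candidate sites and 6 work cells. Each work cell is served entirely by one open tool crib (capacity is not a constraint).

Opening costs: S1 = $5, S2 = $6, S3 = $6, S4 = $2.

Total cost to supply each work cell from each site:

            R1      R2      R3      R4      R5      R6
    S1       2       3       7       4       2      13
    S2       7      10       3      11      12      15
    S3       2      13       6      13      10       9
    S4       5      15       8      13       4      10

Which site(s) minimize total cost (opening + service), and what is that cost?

Open S1 and S4; minimum total cost 35.

For any fixed open set, each work cell goes to its cheapest open site; total = fixed + service.
{S1, S4}: R1→S1 2, R2→S1 3, R3→S1 7, R4→S1 4, R5→S1 2, R6→S4 10. Service 28; fixed 7; total 35.
{S1}: service 31 + fixed 5 = 36
{S1, S2, S4}: service 24 + fixed 13 = 37
{S1, S2, S3, S4}: R1→S1 2, R2→S1 3, R3→S2 3, R4→S1 4, R5→S1 2, R6→S3 9. Service 23; fixed 19; total 42.
No other subset beats 35.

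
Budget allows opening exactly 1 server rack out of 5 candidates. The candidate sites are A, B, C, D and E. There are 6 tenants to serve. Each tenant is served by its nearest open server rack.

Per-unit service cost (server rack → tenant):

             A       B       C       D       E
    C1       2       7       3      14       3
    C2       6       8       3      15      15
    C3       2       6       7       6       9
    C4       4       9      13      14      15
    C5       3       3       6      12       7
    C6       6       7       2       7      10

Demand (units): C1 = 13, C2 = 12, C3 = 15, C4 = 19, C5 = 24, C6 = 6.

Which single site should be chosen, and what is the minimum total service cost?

With exactly 1 open, each tenant uses its cheapest among the chosen.
{A}: C1→A 2·13=26, C2→A 6·12=72, C3→A 2·15=30, C4→A 4·19=76, C5→A 3·24=72, C6→A 6·6=36. Service cost 312.
{B}: service cost 562
{C}: service cost 583
Among all 5 size-1 choices, {A} is lowest.

Choose A only; total service cost 312.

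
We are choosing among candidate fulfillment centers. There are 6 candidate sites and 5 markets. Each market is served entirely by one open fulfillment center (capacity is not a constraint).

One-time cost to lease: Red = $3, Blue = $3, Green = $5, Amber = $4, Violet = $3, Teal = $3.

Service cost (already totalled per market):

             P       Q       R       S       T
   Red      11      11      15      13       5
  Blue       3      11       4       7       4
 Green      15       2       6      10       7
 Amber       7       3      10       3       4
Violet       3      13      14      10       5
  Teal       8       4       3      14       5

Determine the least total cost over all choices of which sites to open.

For any fixed open set, each market goes to its cheapest open site; total = fixed + service.
{Blue, Amber}: P→Blue 3, Q→Amber 3, R→Blue 4, S→Amber 3, T→Blue 4. Service 17; fixed 7; total 24.
{Blue, Amber, Teal}: service 16 + fixed 10 = 26
{Amber, Violet, Teal}: service 16 + fixed 10 = 26
{Red, Blue, Green, Amber, Violet, Teal}: service 15 + fixed 21 = 36
No other subset beats 24.

Minimum total cost: 24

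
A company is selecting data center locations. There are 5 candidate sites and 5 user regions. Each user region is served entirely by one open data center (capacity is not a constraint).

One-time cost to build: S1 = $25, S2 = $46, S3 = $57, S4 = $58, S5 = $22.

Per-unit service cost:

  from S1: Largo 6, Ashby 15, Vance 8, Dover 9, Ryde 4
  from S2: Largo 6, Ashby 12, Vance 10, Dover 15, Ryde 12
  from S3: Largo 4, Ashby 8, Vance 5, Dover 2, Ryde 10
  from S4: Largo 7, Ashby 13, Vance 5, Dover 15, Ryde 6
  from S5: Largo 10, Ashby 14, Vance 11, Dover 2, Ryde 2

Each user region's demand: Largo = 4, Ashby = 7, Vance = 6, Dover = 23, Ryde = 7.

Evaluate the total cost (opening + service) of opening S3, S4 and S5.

Each user region is assigned to its cheapest site among the open ones.
{S3, S4, S5}: Largo→S3 4·4=16, Ashby→S3 8·7=56, Vance→S3 5·6=30, Dover→S3 2·23=46, Ryde→S5 2·7=14. Service 162; fixed 137; total 299.

Total cost: 299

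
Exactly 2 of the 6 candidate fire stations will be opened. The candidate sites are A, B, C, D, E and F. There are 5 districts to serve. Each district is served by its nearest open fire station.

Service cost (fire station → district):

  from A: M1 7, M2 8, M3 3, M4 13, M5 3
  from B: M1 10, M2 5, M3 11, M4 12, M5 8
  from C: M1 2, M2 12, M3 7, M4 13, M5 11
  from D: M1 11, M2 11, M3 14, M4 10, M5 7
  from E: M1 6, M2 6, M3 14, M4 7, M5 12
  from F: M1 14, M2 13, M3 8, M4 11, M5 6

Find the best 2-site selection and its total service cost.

With exactly 2 open, each district uses its cheapest among the chosen.
{A, E}: M1→E 6, M2→E 6, M3→A 3, M4→E 7, M5→A 3. Service cost 25.
{A, C}: service cost 29
{A, B}: service cost 30
Among all 15 size-2 choices, {A, E} is lowest.

Choose A and E; total service cost 25.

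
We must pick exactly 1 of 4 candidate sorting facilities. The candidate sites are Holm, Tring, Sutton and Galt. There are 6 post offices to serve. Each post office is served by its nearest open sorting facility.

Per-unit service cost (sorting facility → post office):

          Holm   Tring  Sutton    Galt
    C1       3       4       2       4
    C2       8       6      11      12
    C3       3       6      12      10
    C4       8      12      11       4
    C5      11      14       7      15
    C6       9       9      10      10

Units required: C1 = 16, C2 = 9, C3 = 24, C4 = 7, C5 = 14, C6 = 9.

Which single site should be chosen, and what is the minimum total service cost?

With exactly 1 open, each post office uses its cheapest among the chosen.
{Holm}: C1→Holm 3·16=48, C2→Holm 8·9=72, C3→Holm 3·24=72, C4→Holm 8·7=56, C5→Holm 11·14=154, C6→Holm 9·9=81. Service cost 483.
{Tring}: service cost 623
{Sutton}: service cost 684
Among all 4 size-1 choices, {Holm} is lowest.

Choose Holm only; total service cost 483.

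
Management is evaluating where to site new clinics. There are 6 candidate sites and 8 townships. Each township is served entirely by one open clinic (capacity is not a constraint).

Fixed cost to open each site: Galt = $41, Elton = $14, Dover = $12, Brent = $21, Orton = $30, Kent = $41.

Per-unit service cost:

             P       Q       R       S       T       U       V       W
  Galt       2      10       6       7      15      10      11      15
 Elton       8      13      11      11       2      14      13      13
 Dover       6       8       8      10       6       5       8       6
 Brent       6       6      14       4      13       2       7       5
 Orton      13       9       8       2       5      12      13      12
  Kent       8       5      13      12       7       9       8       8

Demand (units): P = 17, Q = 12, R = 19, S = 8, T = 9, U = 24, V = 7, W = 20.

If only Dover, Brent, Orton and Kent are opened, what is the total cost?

Each township is assigned to its cheapest site among the open ones.
{Dover, Brent, Orton, Kent}: P→Dover 6·17=102, Q→Kent 5·12=60, R→Dover 8·19=152, S→Orton 2·8=16, T→Orton 5·9=45, U→Brent 2·24=48, V→Brent 7·7=49, W→Brent 5·20=100. Service 572; fixed 104; total 676.

Total cost: 676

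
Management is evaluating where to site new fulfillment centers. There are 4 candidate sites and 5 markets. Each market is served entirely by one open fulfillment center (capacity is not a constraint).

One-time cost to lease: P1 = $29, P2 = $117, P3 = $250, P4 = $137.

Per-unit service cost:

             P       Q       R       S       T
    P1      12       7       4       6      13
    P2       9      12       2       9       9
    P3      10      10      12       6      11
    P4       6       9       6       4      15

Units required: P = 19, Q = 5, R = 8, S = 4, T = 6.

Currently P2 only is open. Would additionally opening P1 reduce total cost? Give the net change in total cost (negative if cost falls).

Yes — net change −8 (cost falls by 8).

Current service cost with {P2}: 337.
Adding P1: each market re-picks its cheapest; new service cost 300, saving 37.
Extra fixed cost: 29. Net change = 29 − 37 = -8.
(Totals: 454 → 446.)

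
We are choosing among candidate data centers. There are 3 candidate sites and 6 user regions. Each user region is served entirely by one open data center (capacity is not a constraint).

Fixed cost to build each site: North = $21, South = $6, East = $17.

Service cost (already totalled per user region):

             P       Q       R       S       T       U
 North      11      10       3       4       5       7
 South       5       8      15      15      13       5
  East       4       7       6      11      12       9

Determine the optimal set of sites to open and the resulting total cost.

Open North and South; minimum total cost 57.

For any fixed open set, each user region goes to its cheapest open site; total = fixed + service.
{North, South}: P→South 5, Q→South 8, R→North 3, S→North 4, T→North 5, U→South 5. Service 30; fixed 27; total 57.
{North}: P→North 11, Q→North 10, R→North 3, S→North 4, T→North 5, U→North 7. Service 40; fixed 21; total 61.
{East}: P→East 4, Q→East 7, R→East 6, S→East 11, T→East 12, U→East 9. Service 49; fixed 17; total 66.
{North, South, East}: P→East 4, Q→East 7, R→North 3, S→North 4, T→North 5, U→South 5. Service 28; fixed 44; total 72.
(All 7 nonempty subsets were checked; North and South is lowest.)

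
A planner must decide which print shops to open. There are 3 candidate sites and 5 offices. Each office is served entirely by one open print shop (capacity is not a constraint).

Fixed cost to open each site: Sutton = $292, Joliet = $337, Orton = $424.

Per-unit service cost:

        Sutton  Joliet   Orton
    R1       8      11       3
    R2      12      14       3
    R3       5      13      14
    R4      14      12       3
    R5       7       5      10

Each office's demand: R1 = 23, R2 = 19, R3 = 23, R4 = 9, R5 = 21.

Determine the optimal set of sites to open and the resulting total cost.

For any fixed open set, each office goes to its cheapest open site; total = fixed + service.
{Sutton}: R1→Sutton 8·23=184, R2→Sutton 12·19=228, R3→Sutton 5·23=115, R4→Sutton 14·9=126, R5→Sutton 7·21=147. Service 800; fixed 292; total 1092.
{Orton}: service 685 + fixed 424 = 1109
{Sutton, Orton}: service 415 + fixed 716 = 1131
{Sutton, Joliet, Orton}: R1→Orton 3·23=69, R2→Orton 3·19=57, R3→Sutton 5·23=115, R4→Orton 3·9=27, R5→Joliet 5·21=105. Service 373; fixed 1053; total 1426.
(All 7 nonempty subsets were checked; Sutton only is lowest.)

Open Sutton only; minimum total cost 1092.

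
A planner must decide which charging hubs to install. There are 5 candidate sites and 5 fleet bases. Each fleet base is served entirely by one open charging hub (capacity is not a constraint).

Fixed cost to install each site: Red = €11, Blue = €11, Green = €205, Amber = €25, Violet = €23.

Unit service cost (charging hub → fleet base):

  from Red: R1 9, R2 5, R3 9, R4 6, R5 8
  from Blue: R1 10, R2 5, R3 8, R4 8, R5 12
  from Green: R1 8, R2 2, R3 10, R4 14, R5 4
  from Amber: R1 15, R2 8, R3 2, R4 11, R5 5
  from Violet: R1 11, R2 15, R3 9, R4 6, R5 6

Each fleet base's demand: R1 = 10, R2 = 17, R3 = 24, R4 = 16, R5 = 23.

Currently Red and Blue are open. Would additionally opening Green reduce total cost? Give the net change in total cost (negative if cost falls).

No — net change +52 (cost rises by 52).

Current service cost with {Red, Blue}: 647.
Adding Green: each fleet base re-picks its cheapest; new service cost 494, saving 153.
Extra fixed cost: 205. Net change = 205 − 153 = 52.
(Totals: 669 → 721.)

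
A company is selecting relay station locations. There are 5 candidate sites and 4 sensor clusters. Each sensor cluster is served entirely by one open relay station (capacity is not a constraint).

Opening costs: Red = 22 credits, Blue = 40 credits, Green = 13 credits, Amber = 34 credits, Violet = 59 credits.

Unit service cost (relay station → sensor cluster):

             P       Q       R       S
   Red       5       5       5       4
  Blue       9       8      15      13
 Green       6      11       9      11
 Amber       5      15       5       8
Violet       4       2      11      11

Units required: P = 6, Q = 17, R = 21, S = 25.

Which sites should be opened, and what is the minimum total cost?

For any fixed open set, each sensor cluster goes to its cheapest open site; total = fixed + service.
{Red}: P→Red 5·6=30, Q→Red 5·17=85, R→Red 5·21=105, S→Red 4·25=100. Service 320; fixed 22; total 342.
{Red, Violet}: P→Violet 4·6=24, Q→Violet 2·17=34, R→Red 5·21=105, S→Red 4·25=100. Service 263; fixed 81; total 344.
{Red, Green}: P→Red 5·6=30, Q→Red 5·17=85, R→Red 5·21=105, S→Red 4·25=100. Service 320; fixed 35; total 355.
{Red, Blue, Green, Amber, Violet}: service 263 + fixed 168 = 431
No other subset beats 342.

Open Red only; minimum total cost 342.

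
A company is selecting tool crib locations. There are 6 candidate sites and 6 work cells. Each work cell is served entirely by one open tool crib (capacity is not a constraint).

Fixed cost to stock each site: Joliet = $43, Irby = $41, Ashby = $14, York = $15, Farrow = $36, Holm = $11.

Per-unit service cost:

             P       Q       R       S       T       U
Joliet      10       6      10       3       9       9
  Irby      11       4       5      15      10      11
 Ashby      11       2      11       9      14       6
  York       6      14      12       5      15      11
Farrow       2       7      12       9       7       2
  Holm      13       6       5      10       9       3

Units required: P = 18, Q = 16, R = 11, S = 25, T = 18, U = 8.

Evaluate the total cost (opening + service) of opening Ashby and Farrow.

Each work cell is assigned to its cheapest site among the open ones.
{Ashby, Farrow}: P→Farrow 2·18=36, Q→Ashby 2·16=32, R→Ashby 11·11=121, S→Ashby 9·25=225, T→Farrow 7·18=126, U→Farrow 2·8=16. Service 556; fixed 50; total 606.

Total cost: 606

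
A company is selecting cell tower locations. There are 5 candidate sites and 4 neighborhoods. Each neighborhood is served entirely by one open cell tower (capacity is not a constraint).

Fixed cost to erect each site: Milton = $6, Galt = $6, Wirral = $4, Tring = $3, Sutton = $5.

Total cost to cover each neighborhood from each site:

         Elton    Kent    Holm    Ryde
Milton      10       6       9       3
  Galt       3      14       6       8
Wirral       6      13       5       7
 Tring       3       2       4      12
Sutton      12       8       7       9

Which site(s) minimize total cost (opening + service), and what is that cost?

For any fixed open set, each neighborhood goes to its cheapest open site; total = fixed + service.
{Milton, Tring}: Elton→Tring 3, Kent→Tring 2, Holm→Tring 4, Ryde→Milton 3. Service 12; fixed 9; total 21.
{Wirral, Tring}: Elton→Tring 3, Kent→Tring 2, Holm→Tring 4, Ryde→Wirral 7. Service 16; fixed 7; total 23.
{Tring}: service 21 + fixed 3 = 24
{Milton, Galt, Wirral, Tring, Sutton}: Elton→Galt 3, Kent→Tring 2, Holm→Tring 4, Ryde→Milton 3. Service 12; fixed 24; total 36.
No other subset beats 21.

Open Milton and Tring; minimum total cost 21.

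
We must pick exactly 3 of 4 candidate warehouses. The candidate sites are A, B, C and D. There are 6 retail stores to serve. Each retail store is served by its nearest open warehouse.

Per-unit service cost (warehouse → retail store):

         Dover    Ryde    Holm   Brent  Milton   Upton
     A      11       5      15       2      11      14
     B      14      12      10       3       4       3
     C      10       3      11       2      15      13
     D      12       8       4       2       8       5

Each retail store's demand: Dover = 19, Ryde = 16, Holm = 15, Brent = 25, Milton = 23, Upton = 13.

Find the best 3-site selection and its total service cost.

With exactly 3 open, each retail store uses its cheapest among the chosen.
{B, C, D}: Dover→C 10·19=190, Ryde→C 3·16=48, Holm→D 4·15=60, Brent→C 2·25=50, Milton→B 4·23=92, Upton→B 3·13=39. Service cost 479.
{A, B, D}: service cost 530
{A, B, C}: service cost 569
Among all 4 size-3 choices, {B, C, D} is lowest.

Choose B, C and D; total service cost 479.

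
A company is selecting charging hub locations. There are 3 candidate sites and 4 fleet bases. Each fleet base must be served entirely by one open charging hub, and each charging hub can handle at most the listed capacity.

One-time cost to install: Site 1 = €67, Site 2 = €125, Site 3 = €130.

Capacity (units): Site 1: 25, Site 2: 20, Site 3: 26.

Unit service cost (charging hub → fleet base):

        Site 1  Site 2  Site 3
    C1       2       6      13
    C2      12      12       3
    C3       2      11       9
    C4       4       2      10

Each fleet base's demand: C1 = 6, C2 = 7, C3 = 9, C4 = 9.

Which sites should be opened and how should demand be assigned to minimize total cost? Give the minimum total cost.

Open {Site 1, Site 3}: C1→Site 1 2·6=12, C2→Site 3 3·7=21, C3→Site 1 2·9=18, C4→Site 1 4·9=36.
Loads: Site 1 carries 24/25, Site 3 carries 7/26. Service 87; fixed 197; total 284.
Next best feasible plan costs 324.

Minimum total cost: 284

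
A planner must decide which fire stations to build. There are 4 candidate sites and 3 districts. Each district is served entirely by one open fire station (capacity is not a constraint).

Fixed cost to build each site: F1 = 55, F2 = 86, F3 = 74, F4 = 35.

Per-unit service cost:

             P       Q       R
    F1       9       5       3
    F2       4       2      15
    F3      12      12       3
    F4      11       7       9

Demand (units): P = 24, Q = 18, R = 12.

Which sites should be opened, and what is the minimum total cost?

For any fixed open set, each district goes to its cheapest open site; total = fixed + service.
{F1, F2}: P→F2 4·24=96, Q→F2 2·18=36, R→F1 3·12=36. Service 168; fixed 141; total 309.
{F2, F3}: service 168 + fixed 160 = 328
{F1, F2, F4}: P→F2 4·24=96, Q→F2 2·18=36, R→F1 3·12=36. Service 168; fixed 176; total 344.
{F1, F2, F3, F4}: P→F2 4·24=96, Q→F2 2·18=36, R→F1 3·12=36. Service 168; fixed 250; total 418.
No other subset beats 309.

Open F1 and F2; minimum total cost 309.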